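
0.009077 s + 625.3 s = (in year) 1.983e-05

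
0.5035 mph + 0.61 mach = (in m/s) 207.9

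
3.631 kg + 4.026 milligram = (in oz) 128.1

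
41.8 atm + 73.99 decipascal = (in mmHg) 3.177e+04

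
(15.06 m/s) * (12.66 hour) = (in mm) 6.864e+08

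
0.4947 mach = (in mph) 376.8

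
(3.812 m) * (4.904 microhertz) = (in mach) 5.49e-08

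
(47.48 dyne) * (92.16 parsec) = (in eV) 8.427e+33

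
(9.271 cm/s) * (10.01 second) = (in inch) 36.54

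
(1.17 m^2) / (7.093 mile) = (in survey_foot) 0.0003363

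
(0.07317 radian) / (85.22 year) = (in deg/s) 1.56e-09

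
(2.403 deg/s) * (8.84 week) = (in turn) 3.569e+04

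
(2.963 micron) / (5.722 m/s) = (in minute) 8.63e-09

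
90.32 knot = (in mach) 0.1365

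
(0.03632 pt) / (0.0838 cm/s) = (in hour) 4.247e-06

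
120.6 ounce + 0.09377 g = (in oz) 120.6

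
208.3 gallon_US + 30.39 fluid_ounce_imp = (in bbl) 4.965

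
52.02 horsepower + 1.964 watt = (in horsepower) 52.02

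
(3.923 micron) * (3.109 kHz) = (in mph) 0.02728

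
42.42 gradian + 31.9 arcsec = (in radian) 0.6665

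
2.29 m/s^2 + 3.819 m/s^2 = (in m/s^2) 6.109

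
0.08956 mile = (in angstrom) 1.441e+12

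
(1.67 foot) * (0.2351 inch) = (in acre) 7.511e-07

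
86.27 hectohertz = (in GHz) 8.627e-06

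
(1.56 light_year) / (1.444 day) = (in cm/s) 1.183e+13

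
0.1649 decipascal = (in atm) 1.627e-07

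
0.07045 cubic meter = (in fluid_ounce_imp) 2479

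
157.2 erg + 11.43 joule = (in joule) 11.43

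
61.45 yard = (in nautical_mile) 0.03034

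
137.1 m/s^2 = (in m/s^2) 137.1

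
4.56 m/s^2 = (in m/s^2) 4.56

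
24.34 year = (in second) 7.676e+08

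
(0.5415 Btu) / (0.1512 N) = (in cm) 3.779e+05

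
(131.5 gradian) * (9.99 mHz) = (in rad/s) 0.02064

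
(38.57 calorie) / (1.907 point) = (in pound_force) 5.393e+04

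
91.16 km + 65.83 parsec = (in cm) 2.031e+20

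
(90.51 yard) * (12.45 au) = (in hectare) 1.541e+10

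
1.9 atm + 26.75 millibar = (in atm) 1.926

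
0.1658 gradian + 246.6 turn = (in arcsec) 3.196e+08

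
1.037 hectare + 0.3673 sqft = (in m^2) 1.037e+04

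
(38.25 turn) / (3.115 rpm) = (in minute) 12.28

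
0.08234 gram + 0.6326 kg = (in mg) 6.327e+05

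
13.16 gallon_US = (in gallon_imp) 10.96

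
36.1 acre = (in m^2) 1.461e+05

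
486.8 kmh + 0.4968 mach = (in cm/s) 3.044e+04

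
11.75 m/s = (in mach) 0.03451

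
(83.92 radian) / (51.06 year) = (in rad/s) 5.212e-08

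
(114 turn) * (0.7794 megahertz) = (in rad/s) 5.583e+08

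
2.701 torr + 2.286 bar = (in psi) 33.21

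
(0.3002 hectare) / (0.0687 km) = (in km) 0.0437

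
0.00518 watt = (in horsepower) 6.946e-06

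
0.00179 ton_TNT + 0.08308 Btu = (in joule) 7.489e+06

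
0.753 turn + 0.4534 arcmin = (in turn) 0.753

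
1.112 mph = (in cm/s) 49.71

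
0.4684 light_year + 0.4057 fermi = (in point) 1.256e+19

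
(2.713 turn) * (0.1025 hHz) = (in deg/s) 1.001e+04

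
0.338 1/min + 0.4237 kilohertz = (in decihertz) 4237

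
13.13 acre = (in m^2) 5.314e+04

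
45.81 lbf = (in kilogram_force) 20.78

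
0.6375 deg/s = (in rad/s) 0.01113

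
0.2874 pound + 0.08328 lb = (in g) 168.1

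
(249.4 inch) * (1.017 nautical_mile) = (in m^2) 1.193e+04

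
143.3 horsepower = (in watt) 1.069e+05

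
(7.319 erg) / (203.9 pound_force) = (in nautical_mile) 4.357e-13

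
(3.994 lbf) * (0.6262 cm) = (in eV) 6.944e+17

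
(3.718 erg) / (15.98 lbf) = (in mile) 3.25e-12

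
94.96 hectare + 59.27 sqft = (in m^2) 9.496e+05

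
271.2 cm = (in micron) 2.712e+06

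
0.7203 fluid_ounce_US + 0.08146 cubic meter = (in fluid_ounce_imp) 2868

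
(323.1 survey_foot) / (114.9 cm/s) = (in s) 85.71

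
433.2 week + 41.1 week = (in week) 474.3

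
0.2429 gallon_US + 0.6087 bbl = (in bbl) 0.6145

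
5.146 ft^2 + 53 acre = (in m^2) 2.145e+05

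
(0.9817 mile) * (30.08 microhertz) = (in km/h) 0.1711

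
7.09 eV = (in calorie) 2.715e-19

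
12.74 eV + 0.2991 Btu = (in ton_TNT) 7.542e-08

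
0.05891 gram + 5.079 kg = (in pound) 11.2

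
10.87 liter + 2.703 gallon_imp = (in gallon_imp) 5.094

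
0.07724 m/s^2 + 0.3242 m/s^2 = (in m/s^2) 0.4014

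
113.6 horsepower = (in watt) 8.471e+04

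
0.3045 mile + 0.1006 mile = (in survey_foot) 2139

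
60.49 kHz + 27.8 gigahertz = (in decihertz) 2.78e+11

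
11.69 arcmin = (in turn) 0.0005412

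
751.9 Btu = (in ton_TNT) 0.0001896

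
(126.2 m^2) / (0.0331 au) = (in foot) 8.362e-08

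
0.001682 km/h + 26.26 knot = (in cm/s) 1351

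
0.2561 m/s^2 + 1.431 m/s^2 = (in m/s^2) 1.687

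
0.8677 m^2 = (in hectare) 8.677e-05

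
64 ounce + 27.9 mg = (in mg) 1.814e+06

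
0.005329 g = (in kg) 5.329e-06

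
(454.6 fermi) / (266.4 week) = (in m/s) 2.822e-21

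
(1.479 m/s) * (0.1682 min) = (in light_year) 1.578e-15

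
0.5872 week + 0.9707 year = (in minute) 5.161e+05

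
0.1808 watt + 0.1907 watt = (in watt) 0.3715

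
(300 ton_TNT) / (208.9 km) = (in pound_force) 1.351e+06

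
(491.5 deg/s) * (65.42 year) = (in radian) 1.77e+10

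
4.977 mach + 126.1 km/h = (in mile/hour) 3869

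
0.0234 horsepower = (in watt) 17.45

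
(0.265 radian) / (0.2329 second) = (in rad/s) 1.138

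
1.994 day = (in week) 0.2849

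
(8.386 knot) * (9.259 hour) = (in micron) 1.438e+11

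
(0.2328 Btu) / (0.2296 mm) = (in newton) 1.07e+06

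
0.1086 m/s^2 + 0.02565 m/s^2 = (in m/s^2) 0.1343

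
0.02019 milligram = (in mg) 0.02019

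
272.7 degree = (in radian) 4.76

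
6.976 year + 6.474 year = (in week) 701.3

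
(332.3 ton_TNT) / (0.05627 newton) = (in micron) 2.471e+19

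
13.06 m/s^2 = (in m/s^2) 13.06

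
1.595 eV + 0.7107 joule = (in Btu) 0.0006736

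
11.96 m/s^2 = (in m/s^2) 11.96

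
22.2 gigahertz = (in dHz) 2.22e+11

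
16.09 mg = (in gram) 0.01609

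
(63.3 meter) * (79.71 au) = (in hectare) 7.548e+10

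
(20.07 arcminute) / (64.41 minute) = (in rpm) 1.443e-05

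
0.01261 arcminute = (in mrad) 0.003668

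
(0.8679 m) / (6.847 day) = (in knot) 2.852e-06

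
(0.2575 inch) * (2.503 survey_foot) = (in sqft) 0.05371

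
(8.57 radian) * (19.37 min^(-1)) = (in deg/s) 158.5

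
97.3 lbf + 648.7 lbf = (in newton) 3318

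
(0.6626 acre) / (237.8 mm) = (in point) 3.196e+07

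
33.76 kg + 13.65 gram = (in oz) 1191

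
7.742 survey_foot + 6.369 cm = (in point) 6870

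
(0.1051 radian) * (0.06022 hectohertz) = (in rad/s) 0.6329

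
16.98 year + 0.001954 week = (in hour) 1.487e+05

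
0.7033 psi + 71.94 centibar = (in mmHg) 576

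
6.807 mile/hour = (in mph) 6.807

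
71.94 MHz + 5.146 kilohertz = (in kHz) 7.195e+04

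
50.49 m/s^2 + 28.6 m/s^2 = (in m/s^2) 79.09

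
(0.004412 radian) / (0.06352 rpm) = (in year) 2.103e-08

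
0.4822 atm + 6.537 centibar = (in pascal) 5.54e+04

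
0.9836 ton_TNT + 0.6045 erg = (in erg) 4.115e+16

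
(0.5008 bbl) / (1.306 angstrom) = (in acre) 1.506e+05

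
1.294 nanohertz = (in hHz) 1.294e-11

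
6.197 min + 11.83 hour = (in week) 0.07103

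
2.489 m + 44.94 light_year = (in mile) 2.642e+14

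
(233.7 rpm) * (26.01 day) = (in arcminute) 1.891e+11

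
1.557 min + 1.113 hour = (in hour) 1.139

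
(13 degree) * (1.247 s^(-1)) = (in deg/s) 16.21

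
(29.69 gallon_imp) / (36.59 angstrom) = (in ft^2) 3.971e+08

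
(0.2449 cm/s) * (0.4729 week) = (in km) 0.7004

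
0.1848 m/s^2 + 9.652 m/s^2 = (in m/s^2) 9.837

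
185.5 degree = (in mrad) 3238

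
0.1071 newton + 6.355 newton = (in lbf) 1.453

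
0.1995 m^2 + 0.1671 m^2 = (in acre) 9.059e-05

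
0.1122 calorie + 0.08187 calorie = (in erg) 8.12e+06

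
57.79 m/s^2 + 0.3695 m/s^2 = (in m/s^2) 58.16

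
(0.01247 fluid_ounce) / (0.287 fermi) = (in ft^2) 1.383e+10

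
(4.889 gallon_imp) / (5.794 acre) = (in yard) 1.037e-06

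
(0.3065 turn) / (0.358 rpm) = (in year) 1.629e-06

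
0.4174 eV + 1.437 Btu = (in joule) 1516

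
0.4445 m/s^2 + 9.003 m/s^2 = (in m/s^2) 9.447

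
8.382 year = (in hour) 7.343e+04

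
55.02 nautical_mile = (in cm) 1.019e+07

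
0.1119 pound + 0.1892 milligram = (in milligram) 5.076e+04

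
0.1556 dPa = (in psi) 2.257e-06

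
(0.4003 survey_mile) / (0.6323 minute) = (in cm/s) 1698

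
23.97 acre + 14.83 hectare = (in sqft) 2.64e+06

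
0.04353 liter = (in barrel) 0.0002738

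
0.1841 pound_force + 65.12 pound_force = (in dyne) 2.905e+07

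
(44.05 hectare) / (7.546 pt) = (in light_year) 1.749e-08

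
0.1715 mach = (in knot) 113.5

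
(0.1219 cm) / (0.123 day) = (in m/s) 1.147e-07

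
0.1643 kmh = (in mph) 0.1021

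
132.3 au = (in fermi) 1.979e+28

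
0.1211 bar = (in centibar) 12.11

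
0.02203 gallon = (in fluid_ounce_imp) 2.935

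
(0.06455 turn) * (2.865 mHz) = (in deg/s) 0.06658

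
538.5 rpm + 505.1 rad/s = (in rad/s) 561.5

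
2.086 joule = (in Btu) 0.001977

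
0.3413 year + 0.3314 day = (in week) 17.84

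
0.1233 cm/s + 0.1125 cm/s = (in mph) 0.005275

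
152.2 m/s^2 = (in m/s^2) 152.2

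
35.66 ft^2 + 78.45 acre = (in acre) 78.45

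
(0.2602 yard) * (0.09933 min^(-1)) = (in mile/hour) 0.0008811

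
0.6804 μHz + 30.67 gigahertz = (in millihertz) 3.067e+13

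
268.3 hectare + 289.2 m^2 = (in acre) 663.1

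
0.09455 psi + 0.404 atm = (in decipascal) 4.159e+05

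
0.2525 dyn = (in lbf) 5.676e-07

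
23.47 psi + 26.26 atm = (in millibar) 2.823e+04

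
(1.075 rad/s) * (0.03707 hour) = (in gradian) 9133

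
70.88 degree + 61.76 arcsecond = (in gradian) 78.77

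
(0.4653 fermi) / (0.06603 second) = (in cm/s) 7.047e-13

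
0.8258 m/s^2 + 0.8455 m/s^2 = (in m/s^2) 1.671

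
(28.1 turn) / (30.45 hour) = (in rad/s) 0.001611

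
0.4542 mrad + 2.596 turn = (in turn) 2.596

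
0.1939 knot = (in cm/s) 9.975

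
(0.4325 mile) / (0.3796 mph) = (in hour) 1.139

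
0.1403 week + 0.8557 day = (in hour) 44.11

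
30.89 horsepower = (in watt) 2.303e+04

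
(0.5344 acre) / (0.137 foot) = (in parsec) 1.678e-12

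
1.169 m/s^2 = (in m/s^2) 1.169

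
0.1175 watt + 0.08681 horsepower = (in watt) 64.85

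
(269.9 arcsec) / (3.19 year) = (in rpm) 1.242e-10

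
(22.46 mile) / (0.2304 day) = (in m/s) 1.816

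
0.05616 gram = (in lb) 0.0001238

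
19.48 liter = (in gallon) 5.146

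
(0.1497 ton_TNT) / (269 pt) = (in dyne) 6.6e+14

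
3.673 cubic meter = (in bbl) 23.1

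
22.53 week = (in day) 157.7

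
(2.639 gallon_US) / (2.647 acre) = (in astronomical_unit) 6.234e-18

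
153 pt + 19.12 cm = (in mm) 245.2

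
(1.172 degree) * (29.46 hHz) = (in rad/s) 60.26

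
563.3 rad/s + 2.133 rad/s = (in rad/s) 565.4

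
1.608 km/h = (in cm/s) 44.67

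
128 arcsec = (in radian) 0.0006206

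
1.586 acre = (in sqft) 6.909e+04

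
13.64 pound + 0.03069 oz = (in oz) 218.3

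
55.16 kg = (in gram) 5.516e+04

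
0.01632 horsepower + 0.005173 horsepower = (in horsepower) 0.02149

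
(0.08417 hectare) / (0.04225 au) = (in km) 1.332e-10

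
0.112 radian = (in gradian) 7.13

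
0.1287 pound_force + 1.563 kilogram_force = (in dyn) 1.59e+06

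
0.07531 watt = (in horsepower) 0.000101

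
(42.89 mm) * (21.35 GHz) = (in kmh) 3.297e+09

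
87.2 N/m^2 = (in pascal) 87.2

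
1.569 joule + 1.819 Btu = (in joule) 1921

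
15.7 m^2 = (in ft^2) 169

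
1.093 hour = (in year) 0.0001248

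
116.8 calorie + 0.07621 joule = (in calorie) 116.8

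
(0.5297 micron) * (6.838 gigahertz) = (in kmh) 1.304e+04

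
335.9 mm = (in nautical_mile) 0.0001814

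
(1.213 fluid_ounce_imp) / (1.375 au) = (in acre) 4.14e-20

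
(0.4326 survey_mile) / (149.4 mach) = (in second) 0.01369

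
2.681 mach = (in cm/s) 9.129e+04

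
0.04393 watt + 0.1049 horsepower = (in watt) 78.27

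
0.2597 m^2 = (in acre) 6.417e-05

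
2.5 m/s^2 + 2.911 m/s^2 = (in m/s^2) 5.411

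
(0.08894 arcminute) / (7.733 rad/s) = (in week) 5.532e-12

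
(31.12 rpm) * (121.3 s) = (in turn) 62.91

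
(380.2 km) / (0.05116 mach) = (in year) 0.0006921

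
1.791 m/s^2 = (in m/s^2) 1.791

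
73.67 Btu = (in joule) 7.773e+04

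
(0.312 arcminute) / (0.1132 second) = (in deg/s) 0.04594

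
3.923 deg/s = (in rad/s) 0.06847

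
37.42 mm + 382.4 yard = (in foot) 1147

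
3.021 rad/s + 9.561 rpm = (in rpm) 38.41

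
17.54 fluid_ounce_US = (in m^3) 0.0005187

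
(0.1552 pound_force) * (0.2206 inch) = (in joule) 0.003868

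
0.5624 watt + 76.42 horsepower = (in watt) 5.699e+04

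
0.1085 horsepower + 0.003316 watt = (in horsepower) 0.1085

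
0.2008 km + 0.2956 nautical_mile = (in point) 2.121e+06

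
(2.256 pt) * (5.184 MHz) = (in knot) 8020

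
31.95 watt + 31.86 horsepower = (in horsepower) 31.9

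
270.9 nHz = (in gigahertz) 2.709e-16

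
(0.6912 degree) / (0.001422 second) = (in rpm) 81.01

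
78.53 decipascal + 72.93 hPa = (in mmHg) 54.76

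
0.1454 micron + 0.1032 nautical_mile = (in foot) 627.1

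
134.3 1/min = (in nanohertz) 2.238e+09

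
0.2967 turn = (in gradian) 118.7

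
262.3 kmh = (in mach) 0.214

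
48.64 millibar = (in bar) 0.04864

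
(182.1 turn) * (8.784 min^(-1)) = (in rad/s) 167.5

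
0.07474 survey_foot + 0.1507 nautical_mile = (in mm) 2.791e+05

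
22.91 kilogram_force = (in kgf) 22.91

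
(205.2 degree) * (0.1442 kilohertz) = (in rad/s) 516.4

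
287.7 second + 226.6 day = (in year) 0.6208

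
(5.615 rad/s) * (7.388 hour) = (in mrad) 1.493e+08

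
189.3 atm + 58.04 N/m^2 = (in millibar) 1.918e+05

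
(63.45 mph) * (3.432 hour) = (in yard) 3.833e+05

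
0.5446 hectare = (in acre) 1.346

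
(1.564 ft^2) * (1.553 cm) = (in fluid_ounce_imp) 79.42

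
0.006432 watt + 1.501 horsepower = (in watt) 1119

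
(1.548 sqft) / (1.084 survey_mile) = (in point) 0.2337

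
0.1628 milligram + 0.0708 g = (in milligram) 70.96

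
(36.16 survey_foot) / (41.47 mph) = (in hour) 0.0001651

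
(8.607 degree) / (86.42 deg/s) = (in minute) 0.00166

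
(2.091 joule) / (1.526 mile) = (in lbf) 0.0001914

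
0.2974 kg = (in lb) 0.6557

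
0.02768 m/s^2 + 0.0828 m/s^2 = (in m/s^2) 0.1105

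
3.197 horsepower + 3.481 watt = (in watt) 2387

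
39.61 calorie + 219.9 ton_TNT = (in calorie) 2.199e+11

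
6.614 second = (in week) 1.094e-05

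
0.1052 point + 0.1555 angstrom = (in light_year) 3.923e-21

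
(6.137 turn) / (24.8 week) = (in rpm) 2.455e-05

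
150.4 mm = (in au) 1.005e-12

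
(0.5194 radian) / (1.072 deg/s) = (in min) 0.4627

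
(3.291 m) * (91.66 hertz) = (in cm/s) 3.017e+04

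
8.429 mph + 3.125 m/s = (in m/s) 6.893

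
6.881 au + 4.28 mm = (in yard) 1.126e+12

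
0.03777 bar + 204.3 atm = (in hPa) 2.07e+05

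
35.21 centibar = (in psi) 5.107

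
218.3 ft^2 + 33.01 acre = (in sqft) 1.438e+06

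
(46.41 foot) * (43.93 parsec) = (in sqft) 2.064e+20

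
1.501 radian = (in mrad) 1501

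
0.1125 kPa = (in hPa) 1.125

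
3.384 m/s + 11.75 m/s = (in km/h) 54.48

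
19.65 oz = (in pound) 1.228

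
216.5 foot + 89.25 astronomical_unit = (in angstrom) 1.335e+23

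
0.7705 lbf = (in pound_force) 0.7705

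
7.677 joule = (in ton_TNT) 1.835e-09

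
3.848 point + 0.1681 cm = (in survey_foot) 0.009969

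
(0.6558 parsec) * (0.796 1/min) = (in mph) 6.005e+14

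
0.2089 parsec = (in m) 6.446e+15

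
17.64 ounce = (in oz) 17.64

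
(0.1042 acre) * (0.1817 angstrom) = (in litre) 7.662e-06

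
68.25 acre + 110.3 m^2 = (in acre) 68.28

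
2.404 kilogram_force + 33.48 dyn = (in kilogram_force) 2.404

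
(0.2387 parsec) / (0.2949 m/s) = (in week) 4.13e+10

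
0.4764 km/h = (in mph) 0.296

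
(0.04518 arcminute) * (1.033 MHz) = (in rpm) 129.6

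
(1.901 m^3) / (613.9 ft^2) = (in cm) 3.333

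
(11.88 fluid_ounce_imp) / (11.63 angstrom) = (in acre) 71.72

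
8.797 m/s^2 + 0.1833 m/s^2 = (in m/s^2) 8.98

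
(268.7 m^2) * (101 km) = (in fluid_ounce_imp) 9.551e+11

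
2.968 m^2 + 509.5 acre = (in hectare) 206.2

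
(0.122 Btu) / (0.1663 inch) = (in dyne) 3.047e+09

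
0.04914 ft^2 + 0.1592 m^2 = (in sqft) 1.763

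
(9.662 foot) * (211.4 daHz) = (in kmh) 2.241e+04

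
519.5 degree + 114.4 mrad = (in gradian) 584.5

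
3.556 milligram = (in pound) 7.84e-06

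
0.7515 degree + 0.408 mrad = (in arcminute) 46.49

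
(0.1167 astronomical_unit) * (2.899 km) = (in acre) 1.251e+10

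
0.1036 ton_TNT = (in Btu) 4.108e+05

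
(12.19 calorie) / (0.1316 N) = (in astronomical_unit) 2.591e-09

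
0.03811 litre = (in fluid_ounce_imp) 1.341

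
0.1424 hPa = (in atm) 0.0001405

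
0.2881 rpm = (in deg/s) 1.729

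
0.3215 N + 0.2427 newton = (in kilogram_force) 0.05753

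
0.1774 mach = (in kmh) 217.5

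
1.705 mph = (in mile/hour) 1.705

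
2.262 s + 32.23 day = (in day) 32.23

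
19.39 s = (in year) 6.149e-07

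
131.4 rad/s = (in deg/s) 7529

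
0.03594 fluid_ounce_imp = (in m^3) 1.021e-06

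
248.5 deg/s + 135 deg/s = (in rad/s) 6.693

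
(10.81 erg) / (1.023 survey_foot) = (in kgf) 3.535e-07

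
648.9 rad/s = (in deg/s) 3.718e+04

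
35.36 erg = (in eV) 2.207e+13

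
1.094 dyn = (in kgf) 1.116e-06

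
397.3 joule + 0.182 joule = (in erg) 3.975e+09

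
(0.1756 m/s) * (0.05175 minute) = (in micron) 5.452e+05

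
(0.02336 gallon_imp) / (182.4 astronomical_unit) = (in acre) 9.617e-22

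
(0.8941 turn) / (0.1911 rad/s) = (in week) 4.861e-05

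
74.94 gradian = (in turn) 0.1873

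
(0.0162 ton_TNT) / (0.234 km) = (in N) 2.897e+05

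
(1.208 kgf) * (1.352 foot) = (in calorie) 1.167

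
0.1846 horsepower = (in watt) 137.7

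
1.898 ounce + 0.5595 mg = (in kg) 0.05381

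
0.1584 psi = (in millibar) 10.92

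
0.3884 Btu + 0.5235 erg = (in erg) 4.098e+09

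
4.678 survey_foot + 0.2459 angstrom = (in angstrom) 1.426e+10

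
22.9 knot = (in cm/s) 1178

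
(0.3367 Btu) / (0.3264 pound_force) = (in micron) 2.447e+08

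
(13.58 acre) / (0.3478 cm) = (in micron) 1.58e+13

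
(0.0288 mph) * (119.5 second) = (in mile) 0.000956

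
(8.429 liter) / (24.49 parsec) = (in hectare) 1.115e-24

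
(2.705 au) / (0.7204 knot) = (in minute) 1.82e+10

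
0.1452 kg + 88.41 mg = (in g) 145.3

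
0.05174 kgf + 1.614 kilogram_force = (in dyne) 1.634e+06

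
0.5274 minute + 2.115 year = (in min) 1.112e+06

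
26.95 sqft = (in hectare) 0.0002504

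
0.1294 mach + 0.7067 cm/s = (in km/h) 158.6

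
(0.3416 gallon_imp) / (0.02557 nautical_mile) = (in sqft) 0.000353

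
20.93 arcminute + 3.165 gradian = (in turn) 0.008881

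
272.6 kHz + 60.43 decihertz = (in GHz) 0.0002726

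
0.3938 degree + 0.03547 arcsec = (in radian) 0.006873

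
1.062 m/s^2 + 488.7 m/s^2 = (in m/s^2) 489.8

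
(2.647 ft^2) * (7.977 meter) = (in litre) 1962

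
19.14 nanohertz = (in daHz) 1.914e-09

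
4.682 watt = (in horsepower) 0.006279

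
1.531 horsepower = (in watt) 1142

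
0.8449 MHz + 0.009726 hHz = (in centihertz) 8.449e+07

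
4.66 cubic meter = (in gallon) 1231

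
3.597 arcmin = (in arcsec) 215.8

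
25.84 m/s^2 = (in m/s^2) 25.84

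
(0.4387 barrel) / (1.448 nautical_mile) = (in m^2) 2.601e-05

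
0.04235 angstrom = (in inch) 1.667e-10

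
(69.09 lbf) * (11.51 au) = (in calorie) 1.265e+14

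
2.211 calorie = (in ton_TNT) 2.211e-09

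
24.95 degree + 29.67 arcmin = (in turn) 0.07068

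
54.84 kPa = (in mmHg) 411.3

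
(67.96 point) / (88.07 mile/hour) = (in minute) 1.015e-05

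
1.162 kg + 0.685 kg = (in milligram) 1.847e+06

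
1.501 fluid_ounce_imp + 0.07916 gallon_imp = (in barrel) 0.002532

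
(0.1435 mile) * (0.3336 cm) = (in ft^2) 8.293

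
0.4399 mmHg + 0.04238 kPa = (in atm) 0.0009971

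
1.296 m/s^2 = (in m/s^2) 1.296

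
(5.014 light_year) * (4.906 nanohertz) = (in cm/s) 2.327e+10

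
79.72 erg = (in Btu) 7.556e-09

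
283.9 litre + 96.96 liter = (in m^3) 0.3809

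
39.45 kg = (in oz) 1392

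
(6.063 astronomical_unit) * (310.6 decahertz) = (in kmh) 1.014e+16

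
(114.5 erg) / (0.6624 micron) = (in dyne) 1.729e+06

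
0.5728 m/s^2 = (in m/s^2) 0.5728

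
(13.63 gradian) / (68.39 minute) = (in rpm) 0.0004982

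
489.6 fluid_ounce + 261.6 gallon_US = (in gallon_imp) 221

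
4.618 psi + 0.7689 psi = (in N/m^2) 3.714e+04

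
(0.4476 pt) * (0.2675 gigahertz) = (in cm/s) 4.224e+06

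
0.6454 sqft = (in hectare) 5.996e-06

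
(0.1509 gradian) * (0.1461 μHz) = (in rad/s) 3.463e-10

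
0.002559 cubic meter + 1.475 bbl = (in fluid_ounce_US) 8016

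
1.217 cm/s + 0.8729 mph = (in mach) 0.001182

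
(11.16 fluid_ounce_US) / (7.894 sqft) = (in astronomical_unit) 3.008e-15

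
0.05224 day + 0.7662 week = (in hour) 130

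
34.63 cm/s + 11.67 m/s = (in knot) 23.36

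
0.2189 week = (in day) 1.532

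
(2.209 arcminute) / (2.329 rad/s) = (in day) 3.193e-09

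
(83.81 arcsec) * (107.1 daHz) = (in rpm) 4.156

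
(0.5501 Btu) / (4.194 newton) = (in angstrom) 1.384e+12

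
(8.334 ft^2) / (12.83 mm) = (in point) 1.711e+05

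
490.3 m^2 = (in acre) 0.1212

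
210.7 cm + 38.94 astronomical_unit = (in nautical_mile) 3.145e+09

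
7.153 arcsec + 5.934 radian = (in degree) 340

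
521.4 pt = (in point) 521.4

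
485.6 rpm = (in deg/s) 2914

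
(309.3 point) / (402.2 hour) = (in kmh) 2.713e-07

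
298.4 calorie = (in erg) 1.249e+10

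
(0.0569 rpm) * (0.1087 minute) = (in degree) 2.227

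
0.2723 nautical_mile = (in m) 504.3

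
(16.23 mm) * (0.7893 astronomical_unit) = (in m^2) 1.916e+09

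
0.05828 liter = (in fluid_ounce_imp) 2.051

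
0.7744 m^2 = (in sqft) 8.336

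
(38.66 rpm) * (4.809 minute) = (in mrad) 1.168e+06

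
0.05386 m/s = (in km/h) 0.1939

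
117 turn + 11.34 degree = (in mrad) 7.353e+05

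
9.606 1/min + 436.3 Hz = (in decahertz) 43.65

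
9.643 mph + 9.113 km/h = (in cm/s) 684.2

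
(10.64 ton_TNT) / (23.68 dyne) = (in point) 5.329e+17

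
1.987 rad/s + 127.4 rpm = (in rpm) 146.4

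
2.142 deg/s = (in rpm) 0.357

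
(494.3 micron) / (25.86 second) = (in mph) 4.276e-05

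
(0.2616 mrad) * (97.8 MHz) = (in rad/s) 2.558e+04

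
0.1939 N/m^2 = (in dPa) 1.939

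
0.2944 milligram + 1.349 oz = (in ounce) 1.349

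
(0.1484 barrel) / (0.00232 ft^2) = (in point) 3.103e+05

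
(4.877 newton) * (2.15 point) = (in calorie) 0.0008841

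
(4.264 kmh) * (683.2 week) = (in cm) 4.894e+10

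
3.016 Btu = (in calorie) 760.5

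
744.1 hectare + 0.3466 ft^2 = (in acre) 1839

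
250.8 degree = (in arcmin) 1.505e+04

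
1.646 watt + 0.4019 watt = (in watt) 2.048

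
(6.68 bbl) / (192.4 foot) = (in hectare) 1.811e-06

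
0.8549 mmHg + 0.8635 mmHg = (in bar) 0.002291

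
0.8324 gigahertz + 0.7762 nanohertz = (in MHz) 832.4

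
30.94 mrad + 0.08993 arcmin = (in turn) 0.004928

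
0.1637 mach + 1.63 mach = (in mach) 1.794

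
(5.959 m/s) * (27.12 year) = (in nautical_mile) 2.752e+06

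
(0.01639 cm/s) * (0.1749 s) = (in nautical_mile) 1.548e-08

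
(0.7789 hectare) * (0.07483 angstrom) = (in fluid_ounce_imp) 0.002051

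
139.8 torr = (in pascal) 1.864e+04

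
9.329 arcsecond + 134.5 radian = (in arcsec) 2.774e+07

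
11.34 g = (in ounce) 0.4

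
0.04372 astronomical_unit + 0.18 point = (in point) 1.854e+13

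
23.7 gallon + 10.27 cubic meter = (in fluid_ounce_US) 3.503e+05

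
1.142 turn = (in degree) 411.1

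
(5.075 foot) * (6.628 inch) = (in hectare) 2.604e-05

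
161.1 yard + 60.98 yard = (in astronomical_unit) 1.357e-09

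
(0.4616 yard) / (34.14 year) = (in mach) 1.151e-12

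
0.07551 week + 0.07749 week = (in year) 0.002934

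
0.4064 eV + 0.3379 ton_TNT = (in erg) 1.414e+16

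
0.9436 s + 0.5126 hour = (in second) 1846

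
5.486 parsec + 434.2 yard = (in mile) 1.052e+14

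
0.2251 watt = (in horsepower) 0.0003019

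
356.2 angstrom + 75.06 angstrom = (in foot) 1.415e-07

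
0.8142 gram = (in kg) 0.0008142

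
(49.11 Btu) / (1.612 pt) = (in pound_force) 2.048e+07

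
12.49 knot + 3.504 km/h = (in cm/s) 739.9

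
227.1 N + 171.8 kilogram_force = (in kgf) 195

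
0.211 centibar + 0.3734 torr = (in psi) 0.03782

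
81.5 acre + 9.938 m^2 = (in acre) 81.5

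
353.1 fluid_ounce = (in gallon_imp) 2.297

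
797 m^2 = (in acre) 0.1969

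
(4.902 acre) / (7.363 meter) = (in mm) 2.694e+06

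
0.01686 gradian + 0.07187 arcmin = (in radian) 0.0002857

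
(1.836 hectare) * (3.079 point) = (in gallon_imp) 4387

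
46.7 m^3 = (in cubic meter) 46.7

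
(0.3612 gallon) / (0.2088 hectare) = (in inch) 2.578e-05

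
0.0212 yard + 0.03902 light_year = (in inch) 1.453e+16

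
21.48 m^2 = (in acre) 0.005308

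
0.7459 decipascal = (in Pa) 0.07459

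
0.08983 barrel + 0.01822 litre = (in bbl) 0.08994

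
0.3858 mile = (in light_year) 6.563e-14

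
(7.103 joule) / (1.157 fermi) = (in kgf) 6.26e+14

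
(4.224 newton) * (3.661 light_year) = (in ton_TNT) 3.497e+07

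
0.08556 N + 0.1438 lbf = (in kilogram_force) 0.07395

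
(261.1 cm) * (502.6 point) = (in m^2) 0.4629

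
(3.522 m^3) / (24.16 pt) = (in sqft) 4448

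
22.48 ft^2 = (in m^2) 2.088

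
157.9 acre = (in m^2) 6.39e+05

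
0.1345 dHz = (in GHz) 1.345e-11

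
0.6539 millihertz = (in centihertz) 0.06539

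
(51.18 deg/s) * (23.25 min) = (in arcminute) 4.284e+06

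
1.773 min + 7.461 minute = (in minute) 9.234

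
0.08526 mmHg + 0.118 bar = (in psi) 1.713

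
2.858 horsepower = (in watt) 2131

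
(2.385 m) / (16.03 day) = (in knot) 3.347e-06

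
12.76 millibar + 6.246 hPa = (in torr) 14.26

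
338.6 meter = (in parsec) 1.097e-14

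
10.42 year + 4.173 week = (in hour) 9.198e+04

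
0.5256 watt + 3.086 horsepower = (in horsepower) 3.087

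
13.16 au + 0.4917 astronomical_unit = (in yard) 2.233e+12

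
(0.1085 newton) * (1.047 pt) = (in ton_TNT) 9.578e-15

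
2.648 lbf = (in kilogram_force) 1.201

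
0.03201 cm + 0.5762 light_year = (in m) 5.451e+15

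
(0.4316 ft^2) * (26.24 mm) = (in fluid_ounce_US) 35.58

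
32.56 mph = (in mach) 0.04275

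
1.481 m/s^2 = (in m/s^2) 1.481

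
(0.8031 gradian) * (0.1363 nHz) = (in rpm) 1.642e-11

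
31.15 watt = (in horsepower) 0.04177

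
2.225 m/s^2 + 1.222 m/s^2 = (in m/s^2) 3.447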